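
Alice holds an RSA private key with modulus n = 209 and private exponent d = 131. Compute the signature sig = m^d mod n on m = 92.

m^2 ≡ 92^2 = 8464 ≡ 104
m^4 ≡ 104^2 = 10816 ≡ 157
m^8 ≡ 157^2 = 24649 ≡ 196
m^16 ≡ 196^2 = 38416 ≡ 169
m^32 ≡ 169^2 = 28561 ≡ 137
m^64 ≡ 137^2 = 18769 ≡ 168
m^128 ≡ 168^2 = 28224 ≡ 9
131 = 128 + 2 + 1, so m^131 ≡ 9·104·92 ≡ 4 (mod 209)

4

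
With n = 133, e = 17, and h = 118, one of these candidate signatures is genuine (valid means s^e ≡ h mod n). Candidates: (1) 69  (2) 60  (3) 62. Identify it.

3

Candidate 1: Squares mod 133: 69^1≡69, 69^2≡106, 69^4≡64, 69^8≡106, 69^16≡64; 17 = 16 + 1, so 69^17 ≡ 64·69 ≡ 27 (mod 133)
Candidate 2: Squares mod 133: 60^1≡60, 60^2≡9, 60^4≡81, 60^8≡44, 60^16≡74; 17 = 16 + 1, so 60^17 ≡ 74·60 ≡ 51 (mod 133)
Candidate 3: Squares mod 133: 62^1≡62, 62^2≡120, 62^4≡36, 62^8≡99, 62^16≡92; 17 = 16 + 1, so 62^17 ≡ 92·62 ≡ 118 (mod 133)
  → matches h = 118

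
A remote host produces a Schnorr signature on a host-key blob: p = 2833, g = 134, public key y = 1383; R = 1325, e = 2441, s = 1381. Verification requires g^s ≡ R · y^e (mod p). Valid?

g^s mod p:
134^1381 mod 2833 = 1779
R · y^e mod p:
1383^2441 mod 2833 = 27
1325·27 = 35775 ≡ 1779 (mod 2833)
1779 ≡ 1779 (mod 2833); signature holds.

yes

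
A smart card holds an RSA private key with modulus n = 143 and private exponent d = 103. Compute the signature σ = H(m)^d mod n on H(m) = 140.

(H(m))^2 ≡ 140^2 = 19600 ≡ 9
(H(m))^4 ≡ 9^2 = 81
(H(m))^8 ≡ 81^2 = 6561 ≡ 126
(H(m))^16 ≡ 126^2 = 15876 ≡ 3
(H(m))^32 ≡ 3^2 = 9
(H(m))^64 ≡ 9^2 = 81
103 = 64 + 32 + 4 + 2 + 1, so (H(m))^103 ≡ 81·9·81·9·140 ≡ 127 (mod 143)

127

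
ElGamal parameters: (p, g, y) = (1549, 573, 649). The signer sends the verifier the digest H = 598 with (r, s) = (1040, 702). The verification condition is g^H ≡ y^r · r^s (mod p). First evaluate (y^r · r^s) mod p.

1397

649^2 = 421201 ≡ 1422
649^4 ≡ 1422^2 = 2022084 ≡ 639
649^8 ≡ 639^2 = 408321 ≡ 934
649^16 ≡ 934^2 = 872356 ≡ 269
649^32 ≡ 269^2 = 72361 ≡ 1107
649^64 ≡ 1107^2 = 1225449 ≡ 190
649^128 ≡ 190^2 = 36100 ≡ 473
649^256 ≡ 473^2 = 223729 ≡ 673
649^512 ≡ 673^2 = 452929 ≡ 621
649^1024 ≡ 621^2 = 385641 ≡ 1489
1040 = 1024 + 16, so 649^1040 ≡ 1489·269 ≡ 899 (mod 1549)
1040^2 = 1081600 ≡ 398
1040^4 ≡ 398^2 = 158404 ≡ 406
1040^8 ≡ 406^2 = 164836 ≡ 642
1040^16 ≡ 642^2 = 412164 ≡ 130
1040^32 ≡ 130^2 = 16900 ≡ 1410
1040^64 ≡ 1410^2 = 1988100 ≡ 733
1040^128 ≡ 733^2 = 537289 ≡ 1335
1040^256 ≡ 1335^2 = 1782225 ≡ 875
1040^512 ≡ 875^2 = 765625 ≡ 419
702 = 512 + 128 + 32 + 16 + 8 + 4 + 2, so 1040^702 ≡ 419·1335·1410·130·642·406·398 ≡ 5 (mod 1549)
y^r · r^s ≡ 899·5 = 4495 ≡ 1397 (mod 1549)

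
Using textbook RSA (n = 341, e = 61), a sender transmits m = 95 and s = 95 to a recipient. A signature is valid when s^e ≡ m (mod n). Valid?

Squares mod 341: s^1≡95, s^2≡159, s^4≡47, s^8≡163, s^16≡312, s^32≡159
61 = 32 + 16 + 8 + 4 + 1, so s^61 ≡ 159·312·163·47·95 ≡ 95 (mod 341)
s^61 mod 341 = 95 matches m.

yes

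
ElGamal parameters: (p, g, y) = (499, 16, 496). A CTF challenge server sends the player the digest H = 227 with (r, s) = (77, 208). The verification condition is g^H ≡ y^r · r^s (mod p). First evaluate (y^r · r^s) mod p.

496^2 = 246016 ≡ 9
496^4 ≡ 9^2 = 81
496^8 ≡ 81^2 = 6561 ≡ 74
496^16 ≡ 74^2 = 5476 ≡ 486
496^32 ≡ 486^2 = 236196 ≡ 169
496^64 ≡ 169^2 = 28561 ≡ 118
77 = 64 + 8 + 4 + 1, so 496^77 ≡ 118·74·81·496 ≡ 371 (mod 499)
77^2 = 5929 ≡ 440
77^4 ≡ 440^2 = 193600 ≡ 487
77^8 ≡ 487^2 = 237169 ≡ 144
77^16 ≡ 144^2 = 20736 ≡ 277
77^32 ≡ 277^2 = 76729 ≡ 382
77^64 ≡ 382^2 = 145924 ≡ 216
77^128 ≡ 216^2 = 46656 ≡ 249
208 = 128 + 64 + 16, so 77^208 ≡ 249·216·277 ≡ 24 (mod 499)
y^r · r^s ≡ 371·24 = 8904 ≡ 421 (mod 499)

421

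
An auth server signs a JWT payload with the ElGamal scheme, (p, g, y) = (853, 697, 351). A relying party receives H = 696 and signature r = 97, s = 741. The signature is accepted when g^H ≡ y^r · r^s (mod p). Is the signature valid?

valid

Left side g^H mod p:
Squares mod 853: 697^1≡697, 697^2≡452, 697^4≡437, 697^8≡750, 697^16≡373, 697^32≡90, 697^64≡423, 697^128≡652, 697^256≡310, 697^512≡564
696 = 512 + 128 + 32 + 16 + 8, so 697^696 ≡ 564·652·90·373·750 ≡ 65 (mod 853)
Right side y^r · r^s mod p:
Squares mod 853: 351^1≡351, 351^2≡369, 351^4≡534, 351^8≡254, 351^16≡541, 351^32≡102, 351^64≡168
97 = 64 + 32 + 1, so 351^97 ≡ 168·102·351 ≡ 233 (mod 853)
Squares mod 853: 97^1≡97, 97^2≡26, 97^4≡676, 97^8≡621, 97^16≡85, 97^32≡401, 97^64≡437, 97^128≡750, 97^256≡373, 97^512≡90
741 = 512 + 128 + 64 + 32 + 4 + 1, so 97^741 ≡ 90·750·437·401·676·97 ≡ 392 (mod 853)
233·392 = 91336 ≡ 65 (mod 853)
65 ≡ 65 (mod 853), so the signature is genuine.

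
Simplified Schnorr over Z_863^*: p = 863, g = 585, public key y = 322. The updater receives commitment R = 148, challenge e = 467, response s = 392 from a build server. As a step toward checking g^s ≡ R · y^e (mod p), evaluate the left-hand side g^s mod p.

154

585^2 = 342225 ≡ 477
585^4 ≡ 477^2 = 227529 ≡ 560
585^8 ≡ 560^2 = 313600 ≡ 331
585^16 ≡ 331^2 = 109561 ≡ 823
585^32 ≡ 823^2 = 677329 ≡ 737
585^64 ≡ 737^2 = 543169 ≡ 342
585^128 ≡ 342^2 = 116964 ≡ 459
585^256 ≡ 459^2 = 210681 ≡ 109
392 = 256 + 128 + 8, so 585^392 ≡ 109·459·331 ≡ 154 (mod 863)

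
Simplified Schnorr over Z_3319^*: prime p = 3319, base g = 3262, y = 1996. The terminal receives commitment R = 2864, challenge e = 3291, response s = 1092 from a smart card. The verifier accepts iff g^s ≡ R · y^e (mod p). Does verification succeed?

g^s mod p:
3262^1092 mod 3319 = 2792
R · y^e mod p:
1996^3291 mod 3319 = 344
2864·344 = 985216 ≡ 2792 (mod 3319)
2792 ≡ 2792 (mod 3319); signature holds.

passes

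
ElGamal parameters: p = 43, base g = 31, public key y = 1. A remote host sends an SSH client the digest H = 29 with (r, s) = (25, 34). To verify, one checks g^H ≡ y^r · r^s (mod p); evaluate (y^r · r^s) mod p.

Squares mod 43: 1^1≡1, 1^2≡1, 1^4≡1, 1^8≡1, 1^16≡1
25 = 16 + 8 + 1, so 1^25 ≡ 1·1·1 ≡ 1 (mod 43)
Squares mod 43: 25^1≡25, 25^2≡23, 25^4≡13, 25^8≡40, 25^16≡9, 25^32≡38
34 = 32 + 2, so 25^34 ≡ 38·23 ≡ 14 (mod 43)
y^r · r^s ≡ 1·14 = 14 ≡ 14 (mod 43)

14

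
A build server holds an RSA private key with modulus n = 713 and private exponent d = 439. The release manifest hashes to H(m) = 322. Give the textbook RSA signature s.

Squares mod 713: (H(m))^1≡322, (H(m))^2≡299, (H(m))^4≡276, (H(m))^8≡598, (H(m))^16≡391, (H(m))^32≡299, (H(m))^64≡276, (H(m))^128≡598, (H(m))^256≡391
439 = 256 + 128 + 32 + 16 + 4 + 2 + 1, so (H(m))^439 ≡ 391·598·299·391·276·299·322 ≡ 437 (mod 713)

437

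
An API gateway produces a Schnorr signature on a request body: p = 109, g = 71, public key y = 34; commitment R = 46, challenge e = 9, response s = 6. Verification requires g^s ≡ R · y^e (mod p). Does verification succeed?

passes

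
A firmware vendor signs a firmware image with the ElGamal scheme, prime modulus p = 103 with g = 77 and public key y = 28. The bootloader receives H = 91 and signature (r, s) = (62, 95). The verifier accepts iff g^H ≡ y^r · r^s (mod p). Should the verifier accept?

accept

Left side g^H mod p:
77^2 = 5929 ≡ 58
77^4 ≡ 58^2 = 3364 ≡ 68
77^8 ≡ 68^2 = 4624 ≡ 92
77^16 ≡ 92^2 = 8464 ≡ 18
77^32 ≡ 18^2 = 324 ≡ 15
77^64 ≡ 15^2 = 225 ≡ 19
91 = 64 + 16 + 8 + 2 + 1, so 77^91 ≡ 19·18·92·58·77 ≡ 62 (mod 103)
Right side y^r · r^s mod p:
28^2 = 784 ≡ 63
28^4 ≡ 63^2 = 3969 ≡ 55
28^8 ≡ 55^2 = 3025 ≡ 38
28^16 ≡ 38^2 = 1444 ≡ 2
28^32 ≡ 2^2 = 4
62 = 32 + 16 + 8 + 4 + 2, so 28^62 ≡ 4·2·38·55·63 ≡ 82 (mod 103)
62^2 = 3844 ≡ 33
62^4 ≡ 33^2 = 1089 ≡ 59
62^8 ≡ 59^2 = 3481 ≡ 82
62^16 ≡ 82^2 = 6724 ≡ 29
62^32 ≡ 29^2 = 841 ≡ 17
62^64 ≡ 17^2 = 289 ≡ 83
95 = 64 + 16 + 8 + 4 + 2 + 1, so 62^95 ≡ 83·29·82·59·33·62 ≡ 51 (mod 103)
82·51 = 4182 ≡ 62 (mod 103)
62 ≡ 62 (mod 103), so the signature is genuine.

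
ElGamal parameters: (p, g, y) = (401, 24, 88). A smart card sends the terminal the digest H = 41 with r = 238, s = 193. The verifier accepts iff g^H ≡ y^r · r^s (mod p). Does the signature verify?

verifies

Left side g^H mod p:
Squares mod 401: 24^1≡24, 24^2≡175, 24^4≡149, 24^8≡146, 24^16≡63, 24^32≡360
41 = 32 + 8 + 1, so 24^41 ≡ 360·146·24 ≡ 295 (mod 401)
Right side y^r · r^s mod p:
Squares mod 401: 88^1≡88, 88^2≡125, 88^4≡387, 88^8≡196, 88^16≡321, 88^32≡385, 88^64≡256, 88^128≡173
238 = 128 + 64 + 32 + 8 + 4 + 2, so 88^238 ≡ 173·256·385·196·387·125 ≡ 331 (mod 401)
Squares mod 401: 238^1≡238, 238^2≡103, 238^4≡183, 238^8≡206, 238^16≡331, 238^32≡88, 238^64≡125, 238^128≡387
193 = 128 + 64 + 1, so 238^193 ≡ 387·125·238 ≡ 139 (mod 401)
331·139 = 46009 ≡ 295 (mod 401)
295 ≡ 295 (mod 401), so the signature is genuine.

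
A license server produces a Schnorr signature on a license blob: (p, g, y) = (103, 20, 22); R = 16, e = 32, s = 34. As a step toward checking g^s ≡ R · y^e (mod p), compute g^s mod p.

46

20^2 = 400 ≡ 91
20^4 ≡ 91^2 = 8281 ≡ 41
20^8 ≡ 41^2 = 1681 ≡ 33
20^16 ≡ 33^2 = 1089 ≡ 59
20^32 ≡ 59^2 = 3481 ≡ 82
34 = 32 + 2, so 20^34 ≡ 82·91 ≡ 46 (mod 103)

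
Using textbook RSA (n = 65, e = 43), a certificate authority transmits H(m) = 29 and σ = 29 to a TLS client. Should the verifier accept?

accept

σ^2 ≡ 29^2 = 841 ≡ 61
σ^4 ≡ 61^2 = 3721 ≡ 16
σ^8 ≡ 16^2 = 256 ≡ 61
σ^16 ≡ 61^2 = 3721 ≡ 16
σ^32 ≡ 16^2 = 256 ≡ 61
43 = 32 + 8 + 2 + 1, so σ^43 ≡ 61·61·61·29 ≡ 29 (mod 65)
σ^43 mod 65 = 29 matches H(m).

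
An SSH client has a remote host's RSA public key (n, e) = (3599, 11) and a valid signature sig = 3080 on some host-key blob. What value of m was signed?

298

sig^11 mod 3599 = 298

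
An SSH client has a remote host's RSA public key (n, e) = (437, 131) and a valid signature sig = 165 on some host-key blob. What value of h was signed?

sig^2 ≡ 165^2 = 27225 ≡ 131
sig^4 ≡ 131^2 = 17161 ≡ 118
sig^8 ≡ 118^2 = 13924 ≡ 377
sig^16 ≡ 377^2 = 142129 ≡ 104
sig^32 ≡ 104^2 = 10816 ≡ 328
sig^64 ≡ 328^2 = 107584 ≡ 82
sig^128 ≡ 82^2 = 6724 ≡ 169
131 = 128 + 2 + 1, so sig^131 ≡ 169·131·165 ≡ 52 (mod 437)

52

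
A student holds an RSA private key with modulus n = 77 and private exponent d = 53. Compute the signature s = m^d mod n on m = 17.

40

Squares mod 77: m^1≡17, m^2≡58, m^4≡53, m^8≡37, m^16≡60, m^32≡58
53 = 32 + 16 + 4 + 1, so m^53 ≡ 58·60·53·17 ≡ 40 (mod 77)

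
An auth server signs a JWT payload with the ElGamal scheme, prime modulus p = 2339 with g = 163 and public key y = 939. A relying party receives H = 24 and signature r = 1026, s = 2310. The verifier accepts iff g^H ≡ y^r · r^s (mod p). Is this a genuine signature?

genuine

Left side g^H mod p:
Squares mod 2339: 163^1≡163, 163^2≡840, 163^4≡1561, 163^8≡1822, 163^16≡643
24 = 16 + 8, so 163^24 ≡ 643·1822 ≡ 2046 (mod 2339)
Right side y^r · r^s mod p:
Squares mod 2339: 939^1≡939, 939^2≡2257, 939^4≡2046, 939^8≡1645, 939^16≡2141, 939^32≡1780, 939^64≡1394, 939^128≡1866, 939^256≡1524, 939^512≡2288, 939^1024≡262
1026 = 1024 + 2, so 939^1026 ≡ 262·2257 ≡ 1906 (mod 2339)
Squares mod 2339: 1026^1≡1026, 1026^2≡126, 1026^4≡1842, 1026^8≡1414, 1026^16≡1890, 1026^32≡447, 1026^64≡994, 1026^128≡978, 1026^256≡2172, 1026^512≡2160, 1026^1024≡1634, 1026^2048≡1157
2310 = 2048 + 256 + 4 + 2, so 1026^2310 ≡ 1157·2172·1842·126 ≡ 946 (mod 2339)
1906·946 = 1803076 ≡ 2046 (mod 2339)
2046 ≡ 2046 (mod 2339), so the signature is genuine.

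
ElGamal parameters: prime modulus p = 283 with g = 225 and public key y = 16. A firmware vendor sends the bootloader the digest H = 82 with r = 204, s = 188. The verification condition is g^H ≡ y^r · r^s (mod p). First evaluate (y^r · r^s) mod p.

Squares mod 283: 16^1≡16, 16^2≡256, 16^4≡163, 16^8≡250, 16^16≡240, 16^32≡151, 16^64≡161, 16^128≡168
204 = 128 + 64 + 8 + 4, so 16^204 ≡ 168·161·250·163 ≡ 240 (mod 283)
Squares mod 283: 204^1≡204, 204^2≡15, 204^4≡225, 204^8≡251, 204^16≡175, 204^32≡61, 204^64≡42, 204^128≡66
188 = 128 + 32 + 16 + 8 + 4, so 204^188 ≡ 66·61·175·251·225 ≡ 1 (mod 283)
y^r · r^s ≡ 240·1 = 240 ≡ 240 (mod 283)

240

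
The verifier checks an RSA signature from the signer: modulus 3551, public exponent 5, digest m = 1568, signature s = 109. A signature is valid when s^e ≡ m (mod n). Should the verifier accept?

s^2 ≡ 109^2 = 11881 ≡ 1228
s^4 ≡ 1228^2 = 1507984 ≡ 2360
5 = 4 + 1, so s^5 ≡ 2360·109 ≡ 1568 (mod 3551)
Since 1568 equals the digest 1568, verification succeeds.

accept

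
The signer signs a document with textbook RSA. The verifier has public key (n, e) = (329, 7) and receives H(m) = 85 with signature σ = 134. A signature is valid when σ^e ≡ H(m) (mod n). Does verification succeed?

passes

σ^2 ≡ 134^2 = 17956 ≡ 190
σ^4 ≡ 190^2 = 36100 ≡ 239
7 = 4 + 2 + 1, so σ^7 ≡ 239·190·134 ≡ 85 (mod 329)
Since 85 equals the digest 85, verification succeeds.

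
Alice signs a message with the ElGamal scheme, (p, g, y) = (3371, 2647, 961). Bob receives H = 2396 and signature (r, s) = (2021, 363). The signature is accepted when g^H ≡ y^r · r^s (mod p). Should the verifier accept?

Left side g^H mod p:
Squares mod 3371: 2647^1≡2647, 2647^2≡1671, 2647^4≡1053, 2647^8≡3121, 2647^16≡1822, 2647^32≡2620, 2647^64≡1044, 2647^128≡1103, 2647^256≡3049, 2647^512≡2554, 2647^1024≡31, 2647^2048≡961
2396 = 2048 + 256 + 64 + 16 + 8 + 4, so 2647^2396 ≡ 961·3049·1044·1822·3121·1053 ≡ 619 (mod 3371)
Right side y^r · r^s mod p:
Squares mod 3371: 961^1≡961, 961^2≡3238, 961^4≡834, 961^8≡1130, 961^16≡2662, 961^32≡402, 961^64≡3167, 961^128≡1164, 961^256≡3125, 961^512≡3209, 961^1024≡2647
2021 = 1024 + 512 + 256 + 128 + 64 + 32 + 4 + 1, so 961^2021 ≡ 2647·3209·3125·1164·3167·402·834·961 ≡ 449 (mod 3371)
Squares mod 3371: 2021^1≡2021, 2021^2≡2160, 2021^4≡136, 2021^8≡1641, 2021^16≡2823, 2021^32≡285, 2021^64≡321, 2021^128≡1911, 2021^256≡1128
363 = 256 + 64 + 32 + 8 + 2 + 1, so 2021^363 ≡ 1128·321·285·1641·2160·2021 ≡ 1885 (mod 3371)
449·1885 = 846365 ≡ 244 (mod 3371)
619 ≠ 244, so verification fails.

reject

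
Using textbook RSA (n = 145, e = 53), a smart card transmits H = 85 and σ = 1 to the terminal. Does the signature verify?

σ^53 mod 145 = 1
The recovered value 1 does not match the digest 85.

does not verify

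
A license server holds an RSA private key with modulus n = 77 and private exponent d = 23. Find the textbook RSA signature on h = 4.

h^2 ≡ 4^2 = 16
h^4 ≡ 16^2 = 256 ≡ 25
h^8 ≡ 25^2 = 625 ≡ 9
h^16 ≡ 9^2 = 81 ≡ 4
23 = 16 + 4 + 2 + 1, so h^23 ≡ 4·25·16·4 ≡ 9 (mod 77)

9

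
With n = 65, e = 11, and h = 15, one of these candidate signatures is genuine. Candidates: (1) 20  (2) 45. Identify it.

Candidate 1: 20^2 = 400 ≡ 10; 20^4 ≡ 10^2 = 100 ≡ 35; 20^8 ≡ 35^2 = 1225 ≡ 55; 11 = 8 + 2 + 1, so 20^11 ≡ 55·10·20 ≡ 15 (mod 65)
  → matches h = 15
Candidate 2: 45^2 = 2025 ≡ 10; 45^4 ≡ 10^2 = 100 ≡ 35; 45^8 ≡ 35^2 = 1225 ≡ 55; 11 = 8 + 2 + 1, so 45^11 ≡ 55·10·45 ≡ 50 (mod 65)

1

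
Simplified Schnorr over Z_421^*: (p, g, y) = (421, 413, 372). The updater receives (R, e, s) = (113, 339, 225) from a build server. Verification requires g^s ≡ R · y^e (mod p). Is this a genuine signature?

g^s mod p:
Squares mod 421: 413^1≡413, 413^2≡64, 413^4≡307, 413^8≡366, 413^16≡78, 413^32≡190, 413^64≡315, 413^128≡290
225 = 128 + 64 + 32 + 1, so 413^225 ≡ 290·315·190·413 ≡ 115 (mod 421)
R · y^e mod p:
Squares mod 421: 372^1≡372, 372^2≡296, 372^4≡48, 372^8≡199, 372^16≡27, 372^32≡308, 372^64≡139, 372^128≡376, 372^256≡341
339 = 256 + 64 + 16 + 2 + 1, so 372^339 ≡ 341·139·27·296·372 ≡ 100 (mod 421)
113·100 = 11300 ≡ 354 (mod 421)
115 ≠ 354; the check fails.

forged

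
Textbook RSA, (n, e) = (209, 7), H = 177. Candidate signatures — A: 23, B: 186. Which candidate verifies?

A

Candidate A: 23^2 = 529 ≡ 111; 23^4 ≡ 111^2 = 12321 ≡ 199; 7 = 4 + 2 + 1, so 23^7 ≡ 199·111·23 ≡ 177 (mod 209)
  → matches H = 177
Candidate B: 186^2 = 34596 ≡ 111; 186^4 ≡ 111^2 = 12321 ≡ 199; 7 = 4 + 2 + 1, so 186^7 ≡ 199·111·186 ≡ 32 (mod 209)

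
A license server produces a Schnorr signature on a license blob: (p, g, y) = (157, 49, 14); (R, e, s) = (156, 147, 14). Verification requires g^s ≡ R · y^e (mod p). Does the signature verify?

does not verify

g^s mod p:
49^2 = 2401 ≡ 46
49^4 ≡ 46^2 = 2116 ≡ 75
49^8 ≡ 75^2 = 5625 ≡ 130
14 = 8 + 4 + 2, so 49^14 ≡ 130·75·46 ≡ 108 (mod 157)
R · y^e mod p:
14^2 = 196 ≡ 39
14^4 ≡ 39^2 = 1521 ≡ 108
14^8 ≡ 108^2 = 11664 ≡ 46
14^16 ≡ 46^2 = 2116 ≡ 75
14^32 ≡ 75^2 = 5625 ≡ 130
14^64 ≡ 130^2 = 16900 ≡ 101
14^128 ≡ 101^2 = 10201 ≡ 153
147 = 128 + 16 + 2 + 1, so 14^147 ≡ 153·75·39·14 ≡ 108 (mod 157)
156·108 = 16848 ≡ 49 (mod 157)
108 ≠ 49; the check fails.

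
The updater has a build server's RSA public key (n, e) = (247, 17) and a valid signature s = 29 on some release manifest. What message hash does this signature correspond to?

s^2 ≡ 29^2 = 841 ≡ 100
s^4 ≡ 100^2 = 10000 ≡ 120
s^8 ≡ 120^2 = 14400 ≡ 74
s^16 ≡ 74^2 = 5476 ≡ 42
17 = 16 + 1, so s^17 ≡ 42·29 ≡ 230 (mod 247)

230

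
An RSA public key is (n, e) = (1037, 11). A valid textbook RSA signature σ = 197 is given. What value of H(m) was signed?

292

σ^2 ≡ 197^2 = 38809 ≡ 440
σ^4 ≡ 440^2 = 193600 ≡ 718
σ^8 ≡ 718^2 = 515524 ≡ 135
11 = 8 + 2 + 1, so σ^11 ≡ 135·440·197 ≡ 292 (mod 1037)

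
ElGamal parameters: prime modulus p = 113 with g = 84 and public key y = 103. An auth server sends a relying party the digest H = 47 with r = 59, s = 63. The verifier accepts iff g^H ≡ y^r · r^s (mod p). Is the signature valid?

Left side g^H mod p:
84^2 = 7056 ≡ 50
84^4 ≡ 50^2 = 2500 ≡ 14
84^8 ≡ 14^2 = 196 ≡ 83
84^16 ≡ 83^2 = 6889 ≡ 109
84^32 ≡ 109^2 = 11881 ≡ 16
47 = 32 + 8 + 4 + 2 + 1, so 84^47 ≡ 16·83·14·50·84 ≡ 10 (mod 113)
Right side y^r · r^s mod p:
103^2 = 10609 ≡ 100
103^4 ≡ 100^2 = 10000 ≡ 56
103^8 ≡ 56^2 = 3136 ≡ 85
103^16 ≡ 85^2 = 7225 ≡ 106
103^32 ≡ 106^2 = 11236 ≡ 49
59 = 32 + 16 + 8 + 2 + 1, so 103^59 ≡ 49·106·85·100·103 ≡ 96 (mod 113)
59^2 = 3481 ≡ 91
59^4 ≡ 91^2 = 8281 ≡ 32
59^8 ≡ 32^2 = 1024 ≡ 7
59^16 ≡ 7^2 = 49
59^32 ≡ 49^2 = 2401 ≡ 28
63 = 32 + 16 + 8 + 4 + 2 + 1, so 59^63 ≡ 28·49·7·32·91·59 ≡ 65 (mod 113)
96·65 = 6240 ≡ 25 (mod 113)
10 ≠ 25, so verification fails.

invalid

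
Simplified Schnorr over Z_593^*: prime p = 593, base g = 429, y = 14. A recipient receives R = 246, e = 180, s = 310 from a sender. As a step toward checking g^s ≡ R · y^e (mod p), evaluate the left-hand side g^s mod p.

66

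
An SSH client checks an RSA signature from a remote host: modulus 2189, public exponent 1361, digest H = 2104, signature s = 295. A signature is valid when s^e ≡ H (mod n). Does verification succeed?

s^1361 mod 2189 = 1802
1802 ≠ 2104, so verification fails.

fails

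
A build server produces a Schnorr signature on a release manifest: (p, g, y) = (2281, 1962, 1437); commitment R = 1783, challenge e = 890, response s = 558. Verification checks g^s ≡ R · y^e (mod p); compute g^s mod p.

Squares mod 2281: 1962^1≡1962, 1962^2≡1397, 1962^4≡1354, 1962^8≡1673, 1962^16≡142, 1962^32≡1916, 1962^64≡927, 1962^128≡1673, 1962^256≡142, 1962^512≡1916
558 = 512 + 32 + 8 + 4 + 2, so 1962^558 ≡ 1916·1916·1673·1354·1397 ≡ 73 (mod 2281)

73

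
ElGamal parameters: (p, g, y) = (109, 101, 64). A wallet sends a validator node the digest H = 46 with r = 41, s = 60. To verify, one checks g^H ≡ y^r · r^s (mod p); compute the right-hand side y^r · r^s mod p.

46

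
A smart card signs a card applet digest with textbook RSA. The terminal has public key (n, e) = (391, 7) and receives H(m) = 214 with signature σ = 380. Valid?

no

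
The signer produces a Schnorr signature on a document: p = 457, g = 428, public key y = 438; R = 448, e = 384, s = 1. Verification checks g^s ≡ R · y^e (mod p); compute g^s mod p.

428

428^1 mod 457 = 428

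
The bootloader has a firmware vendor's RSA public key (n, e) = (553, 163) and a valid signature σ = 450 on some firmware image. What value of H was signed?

450

σ^163 mod 553 = 450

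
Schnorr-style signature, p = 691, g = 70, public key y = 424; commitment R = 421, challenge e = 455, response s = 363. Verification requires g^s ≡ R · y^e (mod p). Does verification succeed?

fails

g^s mod p:
70^363 mod 691 = 535
R · y^e mod p:
424^455 mod 691 = 471
421·471 = 198291 ≡ 665 (mod 691)
535 ≠ 665; the check fails.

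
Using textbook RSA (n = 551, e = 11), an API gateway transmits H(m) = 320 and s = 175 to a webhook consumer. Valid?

yes

s^2 ≡ 175^2 = 30625 ≡ 320
s^4 ≡ 320^2 = 102400 ≡ 465
s^8 ≡ 465^2 = 216225 ≡ 233
11 = 8 + 2 + 1, so s^11 ≡ 233·320·175 ≡ 320 (mod 551)
s^11 mod 551 = 320 matches H(m).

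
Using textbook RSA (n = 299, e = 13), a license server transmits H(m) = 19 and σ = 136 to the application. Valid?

Squares mod 299: σ^1≡136, σ^2≡257, σ^4≡269, σ^8≡3
13 = 8 + 4 + 1, so σ^13 ≡ 3·269·136 ≡ 19 (mod 299)
σ^13 mod 299 = 19 matches H(m).

yes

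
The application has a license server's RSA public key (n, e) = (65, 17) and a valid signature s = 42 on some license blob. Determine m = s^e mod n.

s^2 ≡ 42^2 = 1764 ≡ 9
s^4 ≡ 9^2 = 81 ≡ 16
s^8 ≡ 16^2 = 256 ≡ 61
s^16 ≡ 61^2 = 3721 ≡ 16
17 = 16 + 1, so s^17 ≡ 16·42 ≡ 22 (mod 65)

22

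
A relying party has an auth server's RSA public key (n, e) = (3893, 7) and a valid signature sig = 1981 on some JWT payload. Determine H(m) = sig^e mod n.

3130

Squares mod 3893: sig^1≡1981, sig^2≡217, sig^4≡373
7 = 4 + 2 + 1, so sig^7 ≡ 373·217·1981 ≡ 3130 (mod 3893)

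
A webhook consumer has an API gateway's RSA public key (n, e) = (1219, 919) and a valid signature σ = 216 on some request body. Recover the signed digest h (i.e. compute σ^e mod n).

854

Squares mod 1219: σ^1≡216, σ^2≡334, σ^4≡627, σ^8≡611, σ^16≡307, σ^32≡386, σ^64≡278, σ^128≡487, σ^256≡683, σ^512≡831
919 = 512 + 256 + 128 + 16 + 4 + 2 + 1, so σ^919 ≡ 831·683·487·307·627·334·216 ≡ 854 (mod 1219)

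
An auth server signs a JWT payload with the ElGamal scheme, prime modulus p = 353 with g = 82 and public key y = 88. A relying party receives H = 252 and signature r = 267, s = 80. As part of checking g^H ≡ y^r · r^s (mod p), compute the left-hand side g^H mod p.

319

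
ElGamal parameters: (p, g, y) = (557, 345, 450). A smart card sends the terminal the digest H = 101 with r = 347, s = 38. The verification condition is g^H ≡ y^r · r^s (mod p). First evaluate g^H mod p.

345^101 mod 557 = 254

254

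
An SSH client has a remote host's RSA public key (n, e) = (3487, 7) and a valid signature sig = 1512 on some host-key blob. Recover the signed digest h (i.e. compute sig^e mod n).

sig^2 ≡ 1512^2 = 2286144 ≡ 2159
sig^4 ≡ 2159^2 = 4661281 ≡ 2649
7 = 4 + 2 + 1, so sig^7 ≡ 2649·2159·1512 ≡ 2005 (mod 3487)

2005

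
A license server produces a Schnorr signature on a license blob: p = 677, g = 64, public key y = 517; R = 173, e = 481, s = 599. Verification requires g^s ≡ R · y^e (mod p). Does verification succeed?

g^s mod p:
Squares mod 677: 64^1≡64, 64^2≡34, 64^4≡479, 64^8≡615, 64^16≡459, 64^32≡134, 64^64≡354, 64^128≡71, 64^256≡302, 64^512≡486
599 = 512 + 64 + 16 + 4 + 2 + 1, so 64^599 ≡ 486·354·459·479·34·64 ≡ 137 (mod 677)
R · y^e mod p:
Squares mod 677: 517^1≡517, 517^2≡551, 517^4≡305, 517^8≡276, 517^16≡352, 517^32≡13, 517^64≡169, 517^128≡127, 517^256≡558
481 = 256 + 128 + 64 + 32 + 1, so 517^481 ≡ 558·127·169·13·517 ≡ 533 (mod 677)
173·533 = 92209 ≡ 137 (mod 677)
137 ≡ 137 (mod 677); signature holds.

passes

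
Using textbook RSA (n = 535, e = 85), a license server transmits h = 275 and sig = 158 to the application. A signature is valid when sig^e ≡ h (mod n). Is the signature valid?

sig^2 ≡ 158^2 = 24964 ≡ 354
sig^4 ≡ 354^2 = 125316 ≡ 126
sig^8 ≡ 126^2 = 15876 ≡ 361
sig^16 ≡ 361^2 = 130321 ≡ 316
sig^32 ≡ 316^2 = 99856 ≡ 346
sig^64 ≡ 346^2 = 119716 ≡ 411
85 = 64 + 16 + 4 + 1, so sig^85 ≡ 411·316·126·158 ≡ 403 (mod 535)
The recovered value 403 does not match the digest 275.

invalid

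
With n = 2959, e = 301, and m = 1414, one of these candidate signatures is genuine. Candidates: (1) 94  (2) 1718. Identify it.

Candidate 1: 94^2 = 8836 ≡ 2918; 94^4 ≡ 2918^2 = 8514724 ≡ 1681; 94^8 ≡ 1681^2 = 2825761 ≡ 2875; 94^16 ≡ 2875^2 = 8265625 ≡ 1138; 94^32 ≡ 1138^2 = 1295044 ≡ 1961; 94^64 ≡ 1961^2 = 3845521 ≡ 1780; 94^128 ≡ 1780^2 = 3168400 ≡ 2270; 94^256 ≡ 2270^2 = 5152900 ≡ 1281; 301 = 256 + 32 + 8 + 4 + 1, so 94^301 ≡ 1281·1961·2875·1681·94 ≡ 1414 (mod 2959)
  → matches m = 1414
Candidate 2: 1718^2 = 2951524 ≡ 1401; 1718^4 ≡ 1401^2 = 1962801 ≡ 984; 1718^8 ≡ 984^2 = 968256 ≡ 663; 1718^16 ≡ 663^2 = 439569 ≡ 1637; 1718^32 ≡ 1637^2 = 2679769 ≡ 1874; 1718^64 ≡ 1874^2 = 3511876 ≡ 2502; 1718^128 ≡ 2502^2 = 6260004 ≡ 1719; 1718^256 ≡ 1719^2 = 2954961 ≡ 1879; 301 = 256 + 32 + 8 + 4 + 1, so 1718^301 ≡ 1879·1874·663·984·1718 ≡ 409 (mod 2959)

1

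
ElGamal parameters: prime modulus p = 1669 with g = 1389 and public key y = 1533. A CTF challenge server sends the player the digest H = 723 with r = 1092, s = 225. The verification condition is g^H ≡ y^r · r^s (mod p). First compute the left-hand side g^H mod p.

1543

1389^2 = 1929321 ≡ 1626
1389^4 ≡ 1626^2 = 2643876 ≡ 180
1389^8 ≡ 180^2 = 32400 ≡ 689
1389^16 ≡ 689^2 = 474721 ≡ 725
1389^32 ≡ 725^2 = 525625 ≡ 1559
1389^64 ≡ 1559^2 = 2430481 ≡ 417
1389^128 ≡ 417^2 = 173889 ≡ 313
1389^256 ≡ 313^2 = 97969 ≡ 1167
1389^512 ≡ 1167^2 = 1361889 ≡ 1654
723 = 512 + 128 + 64 + 16 + 2 + 1, so 1389^723 ≡ 1654·313·417·725·1626·1389 ≡ 1543 (mod 1669)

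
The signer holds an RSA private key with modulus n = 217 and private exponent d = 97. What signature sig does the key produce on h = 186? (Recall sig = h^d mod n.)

186

h^2 ≡ 186^2 = 34596 ≡ 93
h^4 ≡ 93^2 = 8649 ≡ 186
h^8 ≡ 186^2 = 34596 ≡ 93
h^16 ≡ 93^2 = 8649 ≡ 186
h^32 ≡ 186^2 = 34596 ≡ 93
h^64 ≡ 93^2 = 8649 ≡ 186
97 = 64 + 32 + 1, so h^97 ≡ 186·93·186 ≡ 186 (mod 217)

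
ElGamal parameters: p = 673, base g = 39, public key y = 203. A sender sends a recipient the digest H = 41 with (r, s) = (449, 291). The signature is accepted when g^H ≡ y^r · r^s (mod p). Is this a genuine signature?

Left side g^H mod p:
Squares mod 673: 39^1≡39, 39^2≡175, 39^4≡340, 39^8≡517, 39^16≡108, 39^32≡223
41 = 32 + 8 + 1, so 39^41 ≡ 223·517·39 ≡ 36 (mod 673)
Right side y^r · r^s mod p:
Squares mod 673: 203^1≡203, 203^2≡156, 203^4≡108, 203^8≡223, 203^16≡600, 203^32≡618, 203^64≡333, 203^128≡517, 203^256≡108
449 = 256 + 128 + 64 + 1, so 203^449 ≡ 108·517·333·203 ≡ 526 (mod 673)
Squares mod 673: 449^1≡449, 449^2≡374, 449^4≡565, 449^8≡223, 449^16≡600, 449^32≡618, 449^64≡333, 449^128≡517, 449^256≡108
291 = 256 + 32 + 2 + 1, so 449^291 ≡ 108·618·374·449 ≡ 453 (mod 673)
526·453 = 238278 ≡ 36 (mod 673)
36 ≡ 36 (mod 673), so the signature is genuine.

genuine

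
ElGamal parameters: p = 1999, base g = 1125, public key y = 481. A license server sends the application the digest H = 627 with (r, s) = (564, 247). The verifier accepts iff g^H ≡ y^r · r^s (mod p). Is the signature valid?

Left side g^H mod p:
1125^2 = 1265625 ≡ 258
1125^4 ≡ 258^2 = 66564 ≡ 597
1125^8 ≡ 597^2 = 356409 ≡ 587
1125^16 ≡ 587^2 = 344569 ≡ 741
1125^32 ≡ 741^2 = 549081 ≡ 1355
1125^64 ≡ 1355^2 = 1836025 ≡ 943
1125^128 ≡ 943^2 = 889249 ≡ 1693
1125^256 ≡ 1693^2 = 2866249 ≡ 1682
1125^512 ≡ 1682^2 = 2829124 ≡ 539
627 = 512 + 64 + 32 + 16 + 2 + 1, so 1125^627 ≡ 539·943·1355·741·258·1125 ≡ 408 (mod 1999)
Right side y^r · r^s mod p:
481^2 = 231361 ≡ 1476
481^4 ≡ 1476^2 = 2178576 ≡ 1665
481^8 ≡ 1665^2 = 2772225 ≡ 1611
481^16 ≡ 1611^2 = 2595321 ≡ 619
481^32 ≡ 619^2 = 383161 ≡ 1352
481^64 ≡ 1352^2 = 1827904 ≡ 818
481^128 ≡ 818^2 = 669124 ≡ 1458
481^256 ≡ 1458^2 = 2125764 ≡ 827
481^512 ≡ 827^2 = 683929 ≡ 271
564 = 512 + 32 + 16 + 4, so 481^564 ≡ 271·1352·619·1665 ≡ 1580 (mod 1999)
564^2 = 318096 ≡ 255
564^4 ≡ 255^2 = 65025 ≡ 1057
564^8 ≡ 1057^2 = 1117249 ≡ 1807
564^16 ≡ 1807^2 = 3265249 ≡ 882
564^32 ≡ 882^2 = 777924 ≡ 313
564^64 ≡ 313^2 = 97969 ≡ 18
564^128 ≡ 18^2 = 324
247 = 128 + 64 + 32 + 16 + 4 + 2 + 1, so 564^247 ≡ 324·18·313·882·1057·255·564 ≡ 1166 (mod 1999)
1580·1166 = 1842280 ≡ 1201 (mod 1999)
408 ≠ 1201, so verification fails.

invalid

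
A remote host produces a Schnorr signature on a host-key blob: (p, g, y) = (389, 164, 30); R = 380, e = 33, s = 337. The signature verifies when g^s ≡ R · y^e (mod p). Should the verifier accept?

accept

g^s mod p:
164^2 = 26896 ≡ 55
164^4 ≡ 55^2 = 3025 ≡ 302
164^8 ≡ 302^2 = 91204 ≡ 178
164^16 ≡ 178^2 = 31684 ≡ 175
164^32 ≡ 175^2 = 30625 ≡ 283
164^64 ≡ 283^2 = 80089 ≡ 344
164^128 ≡ 344^2 = 118336 ≡ 80
164^256 ≡ 80^2 = 6400 ≡ 176
337 = 256 + 64 + 16 + 1, so 164^337 ≡ 176·344·175·164 ≡ 370 (mod 389)
R · y^e mod p:
30^2 = 900 ≡ 122
30^4 ≡ 122^2 = 14884 ≡ 102
30^8 ≡ 102^2 = 10404 ≡ 290
30^16 ≡ 290^2 = 84100 ≡ 76
30^32 ≡ 76^2 = 5776 ≡ 330
33 = 32 + 1, so 30^33 ≡ 330·30 ≡ 175 (mod 389)
380·175 = 66500 ≡ 370 (mod 389)
370 ≡ 370 (mod 389); signature holds.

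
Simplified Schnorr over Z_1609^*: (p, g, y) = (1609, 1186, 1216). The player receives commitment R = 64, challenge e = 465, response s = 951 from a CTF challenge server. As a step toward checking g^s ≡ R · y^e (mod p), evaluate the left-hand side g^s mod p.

1108

1186^2 = 1406596 ≡ 330
1186^4 ≡ 330^2 = 108900 ≡ 1097
1186^8 ≡ 1097^2 = 1203409 ≡ 1486
1186^16 ≡ 1486^2 = 2208196 ≡ 648
1186^32 ≡ 648^2 = 419904 ≡ 1564
1186^64 ≡ 1564^2 = 2446096 ≡ 416
1186^128 ≡ 416^2 = 173056 ≡ 893
1186^256 ≡ 893^2 = 797449 ≡ 994
1186^512 ≡ 994^2 = 988036 ≡ 110
951 = 512 + 256 + 128 + 32 + 16 + 4 + 2 + 1, so 1186^951 ≡ 110·994·893·1564·648·1097·330·1186 ≡ 1108 (mod 1609)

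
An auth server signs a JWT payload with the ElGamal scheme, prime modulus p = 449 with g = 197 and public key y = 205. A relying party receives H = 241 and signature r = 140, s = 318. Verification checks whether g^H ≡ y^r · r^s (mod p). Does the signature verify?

does not verify

Left side g^H mod p:
Squares mod 449: 197^1≡197, 197^2≡195, 197^4≡309, 197^8≡293, 197^16≡90, 197^32≡18, 197^64≡324, 197^128≡359
241 = 128 + 64 + 32 + 16 + 1, so 197^241 ≡ 359·324·18·90·197 ≡ 219 (mod 449)
Right side y^r · r^s mod p:
Squares mod 449: 205^1≡205, 205^2≡268, 205^4≡433, 205^8≡256, 205^16≡431, 205^32≡324, 205^64≡359, 205^128≡18
140 = 128 + 8 + 4, so 205^140 ≡ 18·256·433 ≡ 357 (mod 449)
Squares mod 449: 140^1≡140, 140^2≡293, 140^4≡90, 140^8≡18, 140^16≡324, 140^32≡359, 140^64≡18, 140^128≡324, 140^256≡359
318 = 256 + 32 + 16 + 8 + 4 + 2, so 140^318 ≡ 359·359·324·18·90·293 ≡ 114 (mod 449)
357·114 = 40698 ≡ 288 (mod 449)
219 ≠ 288, so verification fails.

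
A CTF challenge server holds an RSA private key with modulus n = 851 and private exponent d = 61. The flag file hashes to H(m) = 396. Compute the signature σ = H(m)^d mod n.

544

(H(m))^2 ≡ 396^2 = 156816 ≡ 232
(H(m))^4 ≡ 232^2 = 53824 ≡ 211
(H(m))^8 ≡ 211^2 = 44521 ≡ 269
(H(m))^16 ≡ 269^2 = 72361 ≡ 26
(H(m))^32 ≡ 26^2 = 676
61 = 32 + 16 + 8 + 4 + 1, so (H(m))^61 ≡ 676·26·269·211·396 ≡ 544 (mod 851)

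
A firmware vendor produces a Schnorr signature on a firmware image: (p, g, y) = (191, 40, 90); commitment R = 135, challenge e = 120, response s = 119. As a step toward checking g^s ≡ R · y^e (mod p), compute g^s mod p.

100

40^2 = 1600 ≡ 72
40^4 ≡ 72^2 = 5184 ≡ 27
40^8 ≡ 27^2 = 729 ≡ 156
40^16 ≡ 156^2 = 24336 ≡ 79
40^32 ≡ 79^2 = 6241 ≡ 129
40^64 ≡ 129^2 = 16641 ≡ 24
119 = 64 + 32 + 16 + 4 + 2 + 1, so 40^119 ≡ 24·129·79·27·72·40 ≡ 100 (mod 191)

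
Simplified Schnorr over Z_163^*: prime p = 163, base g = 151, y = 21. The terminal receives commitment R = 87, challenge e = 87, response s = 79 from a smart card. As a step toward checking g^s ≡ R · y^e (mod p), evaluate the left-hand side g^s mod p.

151^79 mod 163 = 60

60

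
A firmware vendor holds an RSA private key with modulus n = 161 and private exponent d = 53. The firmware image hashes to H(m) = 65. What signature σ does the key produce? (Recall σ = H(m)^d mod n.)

(H(m))^2 ≡ 65^2 = 4225 ≡ 39
(H(m))^4 ≡ 39^2 = 1521 ≡ 72
(H(m))^8 ≡ 72^2 = 5184 ≡ 32
(H(m))^16 ≡ 32^2 = 1024 ≡ 58
(H(m))^32 ≡ 58^2 = 3364 ≡ 144
53 = 32 + 16 + 4 + 1, so (H(m))^53 ≡ 144·58·72·65 ≡ 102 (mod 161)

102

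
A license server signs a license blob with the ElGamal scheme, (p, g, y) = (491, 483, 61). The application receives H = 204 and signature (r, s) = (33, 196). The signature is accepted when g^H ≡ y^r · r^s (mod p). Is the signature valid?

Left side g^H mod p:
Squares mod 491: 483^1≡483, 483^2≡64, 483^4≡168, 483^8≡237, 483^16≡195, 483^32≡218, 483^64≡388, 483^128≡298
204 = 128 + 64 + 8 + 4, so 483^204 ≡ 298·388·237·168 ≡ 444 (mod 491)
Right side y^r · r^s mod p:
Squares mod 491: 61^1≡61, 61^2≡284, 61^4≡132, 61^8≡239, 61^16≡165, 61^32≡220
33 = 32 + 1, so 61^33 ≡ 220·61 ≡ 163 (mod 491)
Squares mod 491: 33^1≡33, 33^2≡107, 33^4≡156, 33^8≡277, 33^16≡133, 33^32≡13, 33^64≡169, 33^128≡83
196 = 128 + 64 + 4, so 33^196 ≡ 83·169·156 ≡ 316 (mod 491)
163·316 = 51508 ≡ 444 (mod 491)
444 ≡ 444 (mod 491), so the signature is genuine.

valid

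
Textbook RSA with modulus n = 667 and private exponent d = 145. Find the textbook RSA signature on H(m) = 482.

160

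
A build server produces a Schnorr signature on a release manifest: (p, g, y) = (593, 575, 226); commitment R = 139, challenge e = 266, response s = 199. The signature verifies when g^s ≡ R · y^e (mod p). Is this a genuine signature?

g^s mod p:
Squares mod 593: 575^1≡575, 575^2≡324, 575^4≡15, 575^8≡225, 575^16≡220, 575^32≡367, 575^64≡78, 575^128≡154
199 = 128 + 64 + 4 + 2 + 1, so 575^199 ≡ 154·78·15·324·575 ≡ 472 (mod 593)
R · y^e mod p:
Squares mod 593: 226^1≡226, 226^2≡78, 226^4≡154, 226^8≡589, 226^16≡16, 226^32≡256, 226^64≡306, 226^128≡535, 226^256≡399
266 = 256 + 8 + 2, so 226^266 ≡ 399·589·78 ≡ 42 (mod 593)
139·42 = 5838 ≡ 501 (mod 593)
472 ≠ 501; the check fails.

forged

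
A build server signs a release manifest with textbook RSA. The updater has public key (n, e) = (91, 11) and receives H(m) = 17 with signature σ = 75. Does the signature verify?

Squares mod 91: σ^1≡75, σ^2≡74, σ^4≡16, σ^8≡74
11 = 8 + 2 + 1, so σ^11 ≡ 74·74·75 ≡ 17 (mod 91)
σ^11 mod 91 = 17 matches H(m).

verifies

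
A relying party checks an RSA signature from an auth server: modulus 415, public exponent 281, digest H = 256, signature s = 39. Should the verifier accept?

s^2 ≡ 39^2 = 1521 ≡ 276
s^4 ≡ 276^2 = 76176 ≡ 231
s^8 ≡ 231^2 = 53361 ≡ 241
s^16 ≡ 241^2 = 58081 ≡ 396
s^32 ≡ 396^2 = 156816 ≡ 361
s^64 ≡ 361^2 = 130321 ≡ 11
s^128 ≡ 11^2 = 121
s^256 ≡ 121^2 = 14641 ≡ 116
281 = 256 + 16 + 8 + 1, so s^281 ≡ 116·396·241·39 ≡ 159 (mod 415)
159 ≠ 256, so verification fails.

reject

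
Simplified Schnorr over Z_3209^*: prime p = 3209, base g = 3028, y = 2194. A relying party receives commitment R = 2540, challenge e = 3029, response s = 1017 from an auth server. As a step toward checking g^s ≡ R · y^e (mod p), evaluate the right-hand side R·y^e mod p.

1893

2194^2 = 4813636 ≡ 136
2194^4 ≡ 136^2 = 18496 ≡ 2451
2194^8 ≡ 2451^2 = 6007401 ≡ 153
2194^16 ≡ 153^2 = 23409 ≡ 946
2194^32 ≡ 946^2 = 894916 ≡ 2814
2194^64 ≡ 2814^2 = 7918596 ≡ 1993
2194^128 ≡ 1993^2 = 3972049 ≡ 2516
2194^256 ≡ 2516^2 = 6330256 ≡ 2108
2194^512 ≡ 2108^2 = 4443664 ≡ 2408
2194^1024 ≡ 2408^2 = 5798464 ≡ 3010
2194^2048 ≡ 3010^2 = 9060100 ≡ 1093
3029 = 2048 + 512 + 256 + 128 + 64 + 16 + 4 + 1, so 2194^3029 ≡ 1093·2408·2108·2516·1993·946·2451·2194 ≡ 3163 (mod 3209)
R · y^e ≡ 2540·3163 = 8034020 ≡ 1893 (mod 3209)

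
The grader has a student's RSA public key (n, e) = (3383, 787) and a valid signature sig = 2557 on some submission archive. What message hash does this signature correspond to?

Squares mod 3383: sig^1≡2557, sig^2≡2293, sig^4≡667, sig^8≡1716, sig^16≡1446, sig^32≡222, sig^64≡1922, sig^128≡3231, sig^256≡2806, sig^512≡1395
787 = 512 + 256 + 16 + 2 + 1, so sig^787 ≡ 1395·2806·1446·2293·2557 ≡ 360 (mod 3383)

360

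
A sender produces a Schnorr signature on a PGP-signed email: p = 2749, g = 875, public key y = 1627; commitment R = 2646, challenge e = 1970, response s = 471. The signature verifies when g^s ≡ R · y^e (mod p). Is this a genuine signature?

genuine

g^s mod p:
875^2 = 765625 ≡ 1403
875^4 ≡ 1403^2 = 1968409 ≡ 125
875^8 ≡ 125^2 = 15625 ≡ 1880
875^16 ≡ 1880^2 = 3534400 ≡ 1935
875^32 ≡ 1935^2 = 3744225 ≡ 87
875^64 ≡ 87^2 = 7569 ≡ 2071
875^128 ≡ 2071^2 = 4289041 ≡ 601
875^256 ≡ 601^2 = 361201 ≡ 1082
471 = 256 + 128 + 64 + 16 + 4 + 2 + 1, so 875^471 ≡ 1082·601·2071·1935·125·1403·875 ≡ 200 (mod 2749)
R · y^e mod p:
1627^2 = 2647129 ≡ 2591
1627^4 ≡ 2591^2 = 6713281 ≡ 223
1627^8 ≡ 223^2 = 49729 ≡ 247
1627^16 ≡ 247^2 = 61009 ≡ 531
1627^32 ≡ 531^2 = 281961 ≡ 1563
1627^64 ≡ 1563^2 = 2442969 ≡ 1857
1627^128 ≡ 1857^2 = 3448449 ≡ 1203
1627^256 ≡ 1203^2 = 1447209 ≡ 1235
1627^512 ≡ 1235^2 = 1525225 ≡ 2279
1627^1024 ≡ 2279^2 = 5193841 ≡ 980
1970 = 1024 + 512 + 256 + 128 + 32 + 16 + 2, so 1627^1970 ≡ 980·2279·1235·1203·1563·531·2591 ≡ 1893 (mod 2749)
2646·1893 = 5008878 ≡ 200 (mod 2749)
200 ≡ 200 (mod 2749); signature holds.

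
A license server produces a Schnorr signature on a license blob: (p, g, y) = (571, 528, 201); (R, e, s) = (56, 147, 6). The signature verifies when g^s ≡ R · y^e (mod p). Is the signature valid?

valid

g^s mod p:
528^6 mod 571 = 201
R · y^e mod p:
201^147 mod 571 = 544
56·544 = 30464 ≡ 201 (mod 571)
201 ≡ 201 (mod 571); signature holds.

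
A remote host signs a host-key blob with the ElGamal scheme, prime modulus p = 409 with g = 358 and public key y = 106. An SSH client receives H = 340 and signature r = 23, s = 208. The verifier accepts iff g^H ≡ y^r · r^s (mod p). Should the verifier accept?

Left side g^H mod p:
358^2 = 128164 ≡ 147
358^4 ≡ 147^2 = 21609 ≡ 341
358^8 ≡ 341^2 = 116281 ≡ 125
358^16 ≡ 125^2 = 15625 ≡ 83
358^32 ≡ 83^2 = 6889 ≡ 345
358^64 ≡ 345^2 = 119025 ≡ 6
358^128 ≡ 6^2 = 36
358^256 ≡ 36^2 = 1296 ≡ 69
340 = 256 + 64 + 16 + 4, so 358^340 ≡ 69·6·83·341 ≡ 1 (mod 409)
Right side y^r · r^s mod p:
106^2 = 11236 ≡ 193
106^4 ≡ 193^2 = 37249 ≡ 30
106^8 ≡ 30^2 = 900 ≡ 82
106^16 ≡ 82^2 = 6724 ≡ 180
23 = 16 + 4 + 2 + 1, so 106^23 ≡ 180·30·193·106 ≡ 255 (mod 409)
23^2 = 529 ≡ 120
23^4 ≡ 120^2 = 14400 ≡ 85
23^8 ≡ 85^2 = 7225 ≡ 272
23^16 ≡ 272^2 = 73984 ≡ 364
23^32 ≡ 364^2 = 132496 ≡ 389
23^64 ≡ 389^2 = 151321 ≡ 400
23^128 ≡ 400^2 = 160000 ≡ 81
208 = 128 + 64 + 16, so 23^208 ≡ 81·400·364 ≡ 85 (mod 409)
255·85 = 21675 ≡ 407 (mod 409)
1 ≠ 407, so verification fails.

reject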